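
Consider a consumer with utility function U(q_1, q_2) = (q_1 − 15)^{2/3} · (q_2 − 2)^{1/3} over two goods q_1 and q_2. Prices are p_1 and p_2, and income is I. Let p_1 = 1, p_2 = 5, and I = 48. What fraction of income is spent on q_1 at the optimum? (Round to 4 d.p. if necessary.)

share on q_1 = 0.6319

Let q_1' = q_1−15, q_2' = q_2−2. MRS = 2·q_2'/q_1' = p_1/p_2.
After buying the subsistence bundle (15, 2), a share 2/3 of the remaining income goes to q_1: q_1* = 15 + 2/3·(I − 15p_1 − 2p_2)/p_1.
Discretionary income = 48 − 15·1 − 2·5 = 23; q_1* = 15 + 2/3·23/1 = 30.3333; q_2* = 2 + 1/3·23/5 = 3.5333.
Expenditure on q_1: 1·30.3333 = 30.3333; share = 0.6319.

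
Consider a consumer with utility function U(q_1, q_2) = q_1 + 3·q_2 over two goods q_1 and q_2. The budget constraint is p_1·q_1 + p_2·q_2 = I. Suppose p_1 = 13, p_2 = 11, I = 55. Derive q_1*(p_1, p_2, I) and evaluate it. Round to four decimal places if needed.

q_1* = 0

Perfect substitutes: compare marginal utility per dollar. 1/p_1 vs 3/p_2 → 0.0769 vs 0.2727.
q_2 gives more utility per dollar, so spend all income on q_2: q_2* = I/p_2, q_1* = 0.
Numerically: q_1* = 0, q_2* = 5.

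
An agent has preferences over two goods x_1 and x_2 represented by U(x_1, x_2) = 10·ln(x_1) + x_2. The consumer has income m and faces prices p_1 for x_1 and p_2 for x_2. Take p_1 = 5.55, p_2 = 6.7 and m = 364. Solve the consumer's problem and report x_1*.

x_1* = 12.0721

So x_1*(p_1,p_2) = 10·p_2/p_1, independent of income; and x_2* = (m − 10·p_2)/p_2.
At the given prices: x_1* = 10·6.7/5.55 = 12.0721.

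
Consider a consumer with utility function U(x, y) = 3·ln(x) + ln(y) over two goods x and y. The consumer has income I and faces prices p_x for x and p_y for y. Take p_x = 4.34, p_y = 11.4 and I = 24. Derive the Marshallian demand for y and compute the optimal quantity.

MU_x/MU_y = (3·y)/(x); tangency sets this equal to p_x/p_y.
So 3·p_y·y = p_x·x; combined with the budget, a share 0.75 of income goes to x.
Demand: x*(p_x,p_y,I) = 0.75·I/p_x and y* = 0.25·I/p_y.
At p_x=4.34, p_y=11.4, I=24: y* = 0.25·24/11.4 = 0.5263.

y* = 0.5263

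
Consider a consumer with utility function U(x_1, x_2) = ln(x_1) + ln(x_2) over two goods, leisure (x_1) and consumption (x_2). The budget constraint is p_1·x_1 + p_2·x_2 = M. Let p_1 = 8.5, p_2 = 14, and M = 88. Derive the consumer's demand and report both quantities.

x_1* = 5.1765, x_2* = 3.1429

Tangency: MRS = x_2/x_1 = p_1/p_2.
So p_2·x_2 = p_1·x_1; combined with the budget, a share 0.5 of income goes to x_1.
Demand: x_1*(p_1,p_2,M) = 0.5·M/p_1 and x_2* = 0.5·M/p_2.
At p_1=8.5, p_2=14, M=88: x_1* = 0.5·88/8.5 = 5.1765, x_2* = 3.1429.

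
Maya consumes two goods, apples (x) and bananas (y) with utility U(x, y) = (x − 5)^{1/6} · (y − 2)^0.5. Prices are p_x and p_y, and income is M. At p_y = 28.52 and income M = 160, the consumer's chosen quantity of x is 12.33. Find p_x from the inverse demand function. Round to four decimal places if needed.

Let x' = x−5, y' = y−2. MRS = (1/3)·y'/x' = p_x/p_y.
Substituting into the budget: x* = 5 + 0.25·(M − 5·p_x − 2·p_y)/p_x, and y* = 2 + 0.75·(…)/p_y.
Set x* = 12.33 in the demand function and solve for p_x: p_x = 3.

p_x = 3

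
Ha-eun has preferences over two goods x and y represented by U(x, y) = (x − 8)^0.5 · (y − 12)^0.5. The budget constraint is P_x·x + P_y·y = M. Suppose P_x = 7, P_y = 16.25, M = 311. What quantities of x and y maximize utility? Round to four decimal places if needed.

This is Cobb-Douglas in (x−8, y−12): tangency gives 0.5·P_y·(y−12) = 0.5·P_x·(x−8).
Substituting into the budget: x* = 8 + 0.5·(M − 8·P_x − 12·P_y)/P_x, and y* = 12 + 0.5·(…)/P_y.
Discretionary income = 311 − 8·7 − 12·16.25 = 60; x* = 8 + 0.5·60/7 = 12.2857; y* = 12 + 0.5·60/16.25 = 13.8462.

x* = 12.2857, y* = 13.8462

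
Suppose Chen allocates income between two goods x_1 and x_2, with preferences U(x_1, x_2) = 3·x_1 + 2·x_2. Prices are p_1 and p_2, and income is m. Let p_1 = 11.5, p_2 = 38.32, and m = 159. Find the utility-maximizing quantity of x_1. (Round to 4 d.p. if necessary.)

x_1* = 13.8261

Perfect substitutes: compare marginal utility per dollar. 3/p_1 vs 2/p_2 → 0.2609 vs 0.0522.
x_1 gives more utility per dollar, so spend all income on x_1: x_1* = m/p_1, x_2* = 0.
Numerically: x_1* = 13.8261, x_2* = 0.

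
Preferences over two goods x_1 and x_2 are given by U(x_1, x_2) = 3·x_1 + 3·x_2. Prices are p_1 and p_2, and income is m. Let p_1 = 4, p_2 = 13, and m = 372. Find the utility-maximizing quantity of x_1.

x_1* = 93

Perfect substitutes: compare marginal utility per dollar. 3/p_1 vs 3/p_2 → 0.75 vs 0.2308.
x_1 gives more utility per dollar, so spend all income on x_1: x_1* = m/p_1, x_2* = 0.
Numerically: x_1* = 93, x_2* = 0.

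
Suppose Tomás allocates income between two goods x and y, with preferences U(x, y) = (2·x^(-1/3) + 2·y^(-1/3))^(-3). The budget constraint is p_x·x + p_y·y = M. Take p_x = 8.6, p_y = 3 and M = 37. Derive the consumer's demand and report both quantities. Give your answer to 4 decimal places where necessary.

x* = 2.4327, y* = 5.3595

Substitute y = (y/x)·x into the budget: x* = M/(p_x + p_y·(y/x)).
Numerically y/x = 2.203093, so x* = 37/(8.6 + 3·2.203093) = 2.4327 and y* = 2.203093·2.4327 = 5.3595.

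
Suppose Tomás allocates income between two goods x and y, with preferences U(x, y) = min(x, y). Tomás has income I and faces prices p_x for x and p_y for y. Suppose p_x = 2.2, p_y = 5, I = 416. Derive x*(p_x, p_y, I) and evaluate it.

Leontief preferences: the optimum is at the kink where x/1 = y/1, i.e. y = x.
Budget: p_x·x + p_y·x = I, so (p_x + p_y)·x = I.
Demand: x*(p_x,p_y,I) = I/(p_x + p_y), y* = I/(p_x + p_y).
Here 2.2 + 5 = 7.2, giving x* = 57.7778.

x* = 57.7778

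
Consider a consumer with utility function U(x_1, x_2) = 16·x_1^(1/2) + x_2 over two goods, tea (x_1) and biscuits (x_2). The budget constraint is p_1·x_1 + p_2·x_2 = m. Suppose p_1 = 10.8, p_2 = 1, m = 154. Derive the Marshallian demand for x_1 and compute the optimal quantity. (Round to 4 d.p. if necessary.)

x_1* = 0.5487

Thus x_1* = (8·p_2/p_1)² — independent of m — with the rest of income spent on x_2.
Plugging in: x_1* = (8·1/10.8)² = 0.5487.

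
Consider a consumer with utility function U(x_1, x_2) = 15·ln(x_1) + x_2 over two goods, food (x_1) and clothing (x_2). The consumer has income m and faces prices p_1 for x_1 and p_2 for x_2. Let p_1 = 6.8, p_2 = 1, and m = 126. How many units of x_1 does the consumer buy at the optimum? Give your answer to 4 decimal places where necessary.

Set MRS = p_1/p_2: (15/x_1)/1 = p_1/p_2.
So x_1*(p_1,p_2) = 15·p_2/p_1, independent of income; and x_2* = (m − 15·p_2)/p_2.
At the given prices: x_1* = 15·1/6.8 = 2.2059.

x_1* = 2.2059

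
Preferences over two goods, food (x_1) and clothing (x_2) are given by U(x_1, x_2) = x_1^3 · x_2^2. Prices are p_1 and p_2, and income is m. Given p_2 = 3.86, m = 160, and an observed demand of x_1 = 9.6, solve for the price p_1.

The MRS is (3/2)·x_2/x_1. Set MRS = p_1/p_2.
So 3·p_2·x_2 = 2·p_1·x_1; combined with the budget, a share 0.6 of income goes to x_1.
Demand: x_1*(p_1,p_2,m) = 0.6·m/p_1 and x_2* = 0.4·m/p_2.
Set x_1* = 9.6 in the demand function and solve for p_1: p_1 = 10.

p_1 = 10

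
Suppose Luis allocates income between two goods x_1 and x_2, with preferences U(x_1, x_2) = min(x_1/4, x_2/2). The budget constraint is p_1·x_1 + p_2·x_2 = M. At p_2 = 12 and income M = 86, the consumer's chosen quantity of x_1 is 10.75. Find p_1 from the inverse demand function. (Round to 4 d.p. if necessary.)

With perfect complements, no substitution: consume in ratio x_1:x_2 = 4:2.
Budget: p_1·x_1 + p_2·(1/2)·x_1 = M, so (4·p_1 + 2·p_2)·x_1 = 4·M.
Demand: x_1*(p_1,p_2,M) = 4·M/(4·p_1 + 2·p_2), x_2* = 2·M/(4·p_1 + 2·p_2).
Set x_1* = 10.75 in the demand function and solve for p_1: p_1 = 2.

p_1 = 2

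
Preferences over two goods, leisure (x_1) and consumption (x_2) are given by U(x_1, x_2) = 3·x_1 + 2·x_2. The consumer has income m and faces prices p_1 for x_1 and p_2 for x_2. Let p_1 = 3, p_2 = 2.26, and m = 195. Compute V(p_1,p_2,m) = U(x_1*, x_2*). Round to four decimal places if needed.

V = 195

Perfect substitutes: compare marginal utility per dollar. 3/p_1 vs 2/p_2 → 1 vs 0.885.
x_1 gives more utility per dollar, so spend all income on x_1: x_1* = m/p_1, x_2* = 0.
Numerically: x_1* = 65, x_2* = 0.
Utility at the optimum: U(65, 0) = 195.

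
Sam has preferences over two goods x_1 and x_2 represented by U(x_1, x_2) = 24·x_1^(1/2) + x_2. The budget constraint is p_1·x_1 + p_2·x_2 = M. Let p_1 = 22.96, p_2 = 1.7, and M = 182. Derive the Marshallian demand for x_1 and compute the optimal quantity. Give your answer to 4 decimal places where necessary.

MU_x_1 = 12/√x_1, MU_x_2 = 1. Tangency: 12/√x_1 = p_1/p_2.
Solve: √x_1 = 12·p_2/p_1, so x_1*(p_1,p_2) = (12·p_2/p_1)², and x_2* = (M − p_1·x_1*)/p_2.
Plugging in: x_1* = (12·1.7/22.96)² = 0.7894.

x_1* = 0.7894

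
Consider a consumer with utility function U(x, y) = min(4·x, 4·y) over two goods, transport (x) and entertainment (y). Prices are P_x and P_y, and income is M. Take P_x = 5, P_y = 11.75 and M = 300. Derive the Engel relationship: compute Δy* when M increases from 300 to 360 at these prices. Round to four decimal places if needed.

With perfect complements, no substitution: consume in ratio x:y = 4:4.
Budget: P_x·x + P_y·x = M, so (4·P_x + 4·P_y)·x = 4·M.
Demand: x*(P_x,P_y,M) = 4·M/(4·P_x + 4·P_y), y* = 4·M/(4·P_x + 4·P_y).
Here 4·5 + 4·11.75 = 67, giving y* = 17.9104.
At M' = 360: y* = 21.4925. Change: 21.4925 − 17.9104 = 3.5821.

Δy* = 3.5821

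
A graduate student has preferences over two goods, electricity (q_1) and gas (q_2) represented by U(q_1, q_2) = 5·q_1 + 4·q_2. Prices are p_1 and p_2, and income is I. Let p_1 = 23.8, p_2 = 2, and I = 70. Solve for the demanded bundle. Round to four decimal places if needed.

Perfect substitutes: compare marginal utility per dollar. 5/p_1 vs 4/p_2 → 0.2101 vs 2.
q_2 gives more utility per dollar, so spend all income on q_2: q_2* = I/p_2, q_1* = 0.
Numerically: q_1* = 0, q_2* = 35.

q_1* = 0, q_2* = 35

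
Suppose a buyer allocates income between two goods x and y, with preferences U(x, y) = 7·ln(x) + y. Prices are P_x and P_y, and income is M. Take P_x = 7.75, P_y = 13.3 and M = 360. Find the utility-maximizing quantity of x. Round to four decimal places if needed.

Set MRS = P_x/P_y: (7/x)/1 = P_x/P_y.
So x*(P_x,P_y) = 7·P_y/P_x, independent of income; and y* = (M − 7·P_y)/P_y.
At the given prices: x* = 7·13.3/7.75 = 12.0129.

x* = 12.0129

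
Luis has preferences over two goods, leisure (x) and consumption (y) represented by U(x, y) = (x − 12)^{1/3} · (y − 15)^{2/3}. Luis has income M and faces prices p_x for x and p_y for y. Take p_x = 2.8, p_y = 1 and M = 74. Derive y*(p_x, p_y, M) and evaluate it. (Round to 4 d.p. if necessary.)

This is Cobb-Douglas in (x−12, y−15): tangency gives 1/3·p_y·(y−15) = 2/3·p_x·(x−12).
Substituting into the budget: x* = 12 + 1/3·(M − 12·p_x − 15·p_y)/p_x, and y* = 15 + 2/3·(…)/p_y.
Discretionary income = 74 − 12·2.8 − 15·1 = 25.4; y* = 15 + 2/3·25.4/1 = 31.9333.

y* = 31.9333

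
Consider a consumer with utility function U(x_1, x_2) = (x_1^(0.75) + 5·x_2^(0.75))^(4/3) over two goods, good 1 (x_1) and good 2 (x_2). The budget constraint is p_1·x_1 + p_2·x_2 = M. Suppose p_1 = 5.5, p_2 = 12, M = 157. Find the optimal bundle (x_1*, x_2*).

From the CES first-order condition, (1/5)·(x_2/x_1)^(0.25) = p_1/p_2.
Hence x_2/x_1 = (5·p_1/p_2)^(1/(0.25)), i.e. raised to the 4 power.
Substitute x_2 = (x_2/x_1)·x_1 into the budget: x_1* = M/(p_1 + p_2·(x_2/x_1)).
Numerically x_2/x_1 = 27.580732, so x_1* = 157/(5.5 + 12·27.580732) = 0.4666 and x_2* = 27.580732·0.4666 = 12.8695.

x_1* = 0.4666, x_2* = 12.8695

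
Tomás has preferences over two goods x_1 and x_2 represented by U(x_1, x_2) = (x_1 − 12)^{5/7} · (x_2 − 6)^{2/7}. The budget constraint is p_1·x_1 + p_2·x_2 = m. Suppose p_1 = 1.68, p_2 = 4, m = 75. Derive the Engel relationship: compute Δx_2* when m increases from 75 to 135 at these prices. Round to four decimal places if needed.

Δx_2* = 4.2857

After buying the subsistence bundle (12, 6), a share 5/7 of the remaining income goes to x_1: x_1* = 12 + 5/7·(m − 12p_1 − 6p_2)/p_1.
Discretionary income = 75 − 12·1.68 − 6·4 = 30.84; x_2* = 6 + 2/7·30.84/4 = 8.2029.
At m' = 135: x_2* = 12.4886. Change: 12.4886 − 8.2029 = 4.2857.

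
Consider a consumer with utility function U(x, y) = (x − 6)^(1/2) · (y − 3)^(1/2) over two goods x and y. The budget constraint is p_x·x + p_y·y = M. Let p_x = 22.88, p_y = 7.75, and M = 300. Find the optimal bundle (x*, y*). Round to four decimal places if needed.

Let x' = x−6, y' = y−3. MRS = y'/x' = p_x/p_y.
Substituting into the budget: x* = 6 + 0.5·(M − 6·p_x − 3·p_y)/p_x, and y* = 3 + 0.5·(…)/p_y.
Discretionary income = 300 − 6·22.88 − 3·7.75 = 139.47; x* = 6 + 0.5·139.47/22.88 = 9.0479; y* = 3 + 0.5·139.47/7.75 = 11.9981.

x* = 9.0479, y* = 11.9981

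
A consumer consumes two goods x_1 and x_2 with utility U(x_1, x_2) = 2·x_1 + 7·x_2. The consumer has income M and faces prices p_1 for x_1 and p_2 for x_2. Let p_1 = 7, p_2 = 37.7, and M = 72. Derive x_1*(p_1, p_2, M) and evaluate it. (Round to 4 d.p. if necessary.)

x_1* = 10.2857

x_1 gives more utility per dollar, so spend all income on x_1: x_1* = M/p_1, x_2* = 0.
Numerically: x_1* = 10.2857, x_2* = 0.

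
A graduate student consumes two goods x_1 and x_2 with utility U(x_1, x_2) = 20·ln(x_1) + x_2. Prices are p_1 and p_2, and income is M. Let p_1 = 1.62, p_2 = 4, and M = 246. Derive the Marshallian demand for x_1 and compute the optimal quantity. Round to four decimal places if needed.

So x_1*(p_1,p_2) = 20·p_2/p_1, independent of income; and x_2* = (M − 20·p_2)/p_2.
At the given prices: x_1* = 20·4/1.62 = 49.3827.

x_1* = 49.3827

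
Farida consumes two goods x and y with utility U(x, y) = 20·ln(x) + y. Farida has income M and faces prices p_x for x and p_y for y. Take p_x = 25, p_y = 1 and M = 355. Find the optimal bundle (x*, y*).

x* = 0.8, y* = 335

Set MRS = p_x/p_y: (20/x)/1 = p_x/p_y.
So x*(p_x,p_y) = 20·p_y/p_x, independent of income; and y* = (M − 20·p_y)/p_y.
At the given prices: x* = 20·1/25 = 0.8, and y* = 335.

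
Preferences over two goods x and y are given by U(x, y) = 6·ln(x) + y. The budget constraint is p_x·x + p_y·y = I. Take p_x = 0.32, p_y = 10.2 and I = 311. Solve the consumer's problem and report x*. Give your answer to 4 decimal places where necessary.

x* = 191.25

MU_x = 6/x, MU_y = 1. Tangency: 6/x = p_x/p_y.
So x*(p_x,p_y) = 6·p_y/p_x, independent of income; and y* = (I − 6·p_y)/p_y.
At the given prices: x* = 6·10.2/0.32 = 191.25.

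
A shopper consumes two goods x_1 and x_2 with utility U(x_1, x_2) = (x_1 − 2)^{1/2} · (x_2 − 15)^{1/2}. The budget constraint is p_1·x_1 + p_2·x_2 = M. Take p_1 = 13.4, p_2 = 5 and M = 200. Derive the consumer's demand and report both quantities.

This is Cobb-Douglas in (x_1−2, x_2−15): tangency gives 0.5·p_2·(x_2−15) = 0.5·p_1·(x_1−2).
Substituting into the budget: x_1* = 2 + 0.5·(M − 2·p_1 − 15·p_2)/p_1, and x_2* = 15 + 0.5·(…)/p_2.
Discretionary income = 200 − 2·13.4 − 15·5 = 98.2; x_1* = 2 + 0.5·98.2/13.4 = 5.6642; x_2* = 15 + 0.5·98.2/5 = 24.82.

x_1* = 5.6642, x_2* = 24.82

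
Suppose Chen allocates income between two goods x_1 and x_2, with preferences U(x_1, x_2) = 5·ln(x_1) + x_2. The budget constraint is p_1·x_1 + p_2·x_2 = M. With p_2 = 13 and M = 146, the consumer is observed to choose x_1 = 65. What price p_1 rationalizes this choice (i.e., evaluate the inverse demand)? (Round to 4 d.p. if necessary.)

p_1 = 1

MU_x_1 = 5/x_1, MU_x_2 = 1. Tangency: 5/x_1 = p_1/p_2.
So x_1*(p_1,p_2) = 5·p_2/p_1, independent of income; and x_2* = (M − 5·p_2)/p_2.
Set x_1* = 65 in the demand function and solve for p_1: p_1 = 1.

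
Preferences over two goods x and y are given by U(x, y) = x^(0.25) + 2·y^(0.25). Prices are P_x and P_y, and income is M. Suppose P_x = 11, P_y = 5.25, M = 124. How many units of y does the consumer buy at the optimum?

From the CES first-order condition, (1/2)·(y/x)^(0.75) = P_x/P_y.
Solve for the ratio: y/x = [2·P_x/P_y]^(4/3).
With the ratio pinned down, the budget gives x* = M/(P_x + P_y·(y/x)) and y* = (y/x)·x*.
Numerically y/x = 6.75592, so x* = 124/(11 + 5.25·6.75592) = 2.6685 and y* = 6.75592·2.6685 = 18.028.

y* = 18.028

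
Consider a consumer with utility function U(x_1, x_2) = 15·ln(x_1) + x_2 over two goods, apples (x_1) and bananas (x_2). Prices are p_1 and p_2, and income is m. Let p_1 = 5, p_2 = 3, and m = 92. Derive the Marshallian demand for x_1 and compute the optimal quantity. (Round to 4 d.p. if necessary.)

x_1* = 9

MU_x_1 = 15/x_1, MU_x_2 = 1. Tangency: 15/x_1 = p_1/p_2.
So x_1*(p_1,p_2) = 15·p_2/p_1, independent of income; and x_2* = (m − 15·p_2)/p_2.
At the given prices: x_1* = 15·3/5 = 9.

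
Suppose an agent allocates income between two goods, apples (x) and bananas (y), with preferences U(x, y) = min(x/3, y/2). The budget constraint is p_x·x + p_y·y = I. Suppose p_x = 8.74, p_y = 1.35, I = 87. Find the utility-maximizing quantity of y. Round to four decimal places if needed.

y* = 6.0166

Demand: x*(p_x,p_y,I) = 3·I/(3·p_x + 2·p_y), y* = 2·I/(3·p_x + 2·p_y).
Here 3·8.74 + 2·1.35 = 28.92, giving y* = 6.0166.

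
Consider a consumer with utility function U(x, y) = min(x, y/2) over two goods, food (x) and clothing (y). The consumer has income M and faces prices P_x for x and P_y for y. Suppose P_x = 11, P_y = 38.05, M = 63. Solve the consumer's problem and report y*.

y* = 1.4466

Leontief preferences: the optimum is at the kink where x/1 = y/2, i.e. y = 2·x.
Budget: P_x·x + P_y·2·x = M, so (P_x + 2·P_y)·x = M.
Demand: x*(P_x,P_y,M) = M/(P_x + 2·P_y), y* = 2·M/(P_x + 2·P_y).
Here 11 + 2·38.05 = 87.1, giving y* = 1.4466.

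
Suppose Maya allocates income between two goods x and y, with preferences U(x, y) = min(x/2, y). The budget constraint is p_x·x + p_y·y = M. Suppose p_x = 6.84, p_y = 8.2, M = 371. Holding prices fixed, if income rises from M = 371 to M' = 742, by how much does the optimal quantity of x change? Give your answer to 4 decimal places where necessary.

Demand: x*(p_x,p_y,M) = 2·M/(2·p_x + p_y), y* = M/(2·p_x + p_y).
Here 2·6.84 + 8.2 = 21.88, giving x* = 33.9122.
At M' = 742: x* = 67.8245. Change: 67.8245 − 33.9122 = 33.9122.

Δx* = 33.9122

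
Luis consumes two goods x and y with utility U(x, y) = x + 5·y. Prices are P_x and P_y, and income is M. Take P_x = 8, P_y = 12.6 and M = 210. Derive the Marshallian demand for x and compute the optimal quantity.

x* = 0

Linear utility — the consumer picks whichever good has higher MU/price: 1/8 = 0.125 vs 5/12.6 = 0.3968.
y gives more utility per dollar, so spend all income on y: y* = M/P_y, x* = 0.
Numerically: x* = 0, y* = 16.6667.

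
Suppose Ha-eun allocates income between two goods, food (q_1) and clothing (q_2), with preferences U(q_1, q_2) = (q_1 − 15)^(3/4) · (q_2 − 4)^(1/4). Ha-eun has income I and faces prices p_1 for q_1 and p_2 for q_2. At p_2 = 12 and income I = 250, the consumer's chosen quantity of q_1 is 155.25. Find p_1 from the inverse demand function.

p_1 = 1

This is Cobb-Douglas in (q_1−15, q_2−4): tangency gives 0.75·p_2·(q_2−4) = 0.25·p_1·(q_1−15).
After buying the subsistence bundle (15, 4), a share 0.75 of the remaining income goes to q_1: q_1* = 15 + 0.75·(I − 15p_1 − 4p_2)/p_1.
Set q_1* = 155.25 in the demand function and solve for p_1: p_1 = 1.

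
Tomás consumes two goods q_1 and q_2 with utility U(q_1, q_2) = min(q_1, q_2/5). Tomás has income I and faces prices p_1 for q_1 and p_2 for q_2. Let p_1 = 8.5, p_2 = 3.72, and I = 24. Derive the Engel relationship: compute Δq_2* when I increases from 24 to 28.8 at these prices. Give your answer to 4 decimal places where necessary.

Δq_2* = 0.8856

Leontief preferences: the optimum is at the kink where q_1/1 = q_2/5, i.e. q_2 = 5·q_1.
Budget: p_1·q_1 + p_2·5·q_1 = I, so (p_1 + 5·p_2)·q_1 = I.
Demand: q_1*(p_1,p_2,I) = I/(p_1 + 5·p_2), q_2* = 5·I/(p_1 + 5·p_2).
Here 8.5 + 5·3.72 = 27.1, giving q_2* = 4.428.
At I' = 28.8: q_2* = 5.3137. Change: 5.3137 − 4.428 = 0.8856.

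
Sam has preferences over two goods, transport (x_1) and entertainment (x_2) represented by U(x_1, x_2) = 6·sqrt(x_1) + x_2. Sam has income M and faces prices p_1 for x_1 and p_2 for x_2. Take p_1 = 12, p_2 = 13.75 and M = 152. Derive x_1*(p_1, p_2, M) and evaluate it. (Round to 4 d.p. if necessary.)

x_1* = 11.8164

Thus x_1* = (3·p_2/p_1)² — independent of M — with the rest of income spent on x_2.
Plugging in: x_1* = (3·13.75/12)² = 11.8164.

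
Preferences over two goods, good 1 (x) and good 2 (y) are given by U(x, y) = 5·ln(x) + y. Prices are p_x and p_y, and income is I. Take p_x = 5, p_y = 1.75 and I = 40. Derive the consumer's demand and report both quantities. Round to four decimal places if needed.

x* = 1.75, y* = 17.8571

MU_x = 5/x, MU_y = 1. Tangency: 5/x = p_x/p_y.
So x*(p_x,p_y) = 5·p_y/p_x, independent of income; and y* = (I − 5·p_y)/p_y.
At the given prices: x* = 5·1.75/5 = 1.75, and y* = 17.8571.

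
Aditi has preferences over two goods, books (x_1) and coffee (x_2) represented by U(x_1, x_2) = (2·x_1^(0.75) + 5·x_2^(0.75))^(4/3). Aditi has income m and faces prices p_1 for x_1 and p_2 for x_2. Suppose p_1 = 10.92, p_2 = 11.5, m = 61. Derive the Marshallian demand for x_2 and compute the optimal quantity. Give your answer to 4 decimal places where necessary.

MU_x_1 ∝ 2·x_1^(-0.25), MU_x_2 ∝ 5·x_2^(-0.25), so MRS = (2/5)·(x_2/x_1)^(0.25) = p_1/p_2.
Hence x_2/x_1 = ((5/2)·p_1/p_2)^(1/(0.25)), i.e. raised to the 4 power.
With the ratio pinned down, the budget gives x_1* = m/(p_1 + p_2·(x_2/x_1)) and x_2* = (x_2/x_1)·x_1*.
Numerically x_2/x_1 = 31.758445, so x_1* = 61/(10.92 + 11.5·31.758445) = 0.1622 and x_2* = 31.758445·0.1622 = 5.1504.

x_2* = 5.1504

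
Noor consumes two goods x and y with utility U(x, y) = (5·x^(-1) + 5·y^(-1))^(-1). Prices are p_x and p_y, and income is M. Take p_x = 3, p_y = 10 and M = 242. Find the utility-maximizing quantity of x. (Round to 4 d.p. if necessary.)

x* = 28.5471

MRS = MU_x/MU_y = (y/x)^(2). Set equal to p_x/p_y.
Hence y/x = (p_x/p_y)^(1/(2)), i.e. raised to the 0.5 power.
Substitute y = (y/x)·x into the budget: x* = M/(p_x + p_y·(y/x)).
Numerically y/x = 0.547723, so x* = 242/(3 + 10·0.547723) = 28.5471.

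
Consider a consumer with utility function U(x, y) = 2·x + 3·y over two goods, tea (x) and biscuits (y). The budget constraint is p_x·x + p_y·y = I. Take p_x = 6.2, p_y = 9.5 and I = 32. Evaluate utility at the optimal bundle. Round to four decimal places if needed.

V = 10.3226

Perfect substitutes: compare marginal utility per dollar. 2/p_x vs 3/p_y → 0.3226 vs 0.3158.
x gives more utility per dollar, so spend all income on x: x* = I/p_x, y* = 0.
Numerically: x* = 5.1613, y* = 0.
Utility at the optimum: U(5.1613, 0) = 10.3226.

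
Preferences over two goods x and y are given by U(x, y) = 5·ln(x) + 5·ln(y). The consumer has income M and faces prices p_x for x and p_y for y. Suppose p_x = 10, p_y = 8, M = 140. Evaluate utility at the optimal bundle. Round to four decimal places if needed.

V = 20.5748

Tangency: MRS = y/x = p_x/p_y.
Rearranging, p_y·y = p_x·x. Substituting into the budget gives p_x·x·(1 + 1) = M.
Demand: x*(p_x,p_y,M) = 0.5·M/p_x and y* = 0.5·M/p_y.
At p_x=10, p_y=8, M=140: x* = 0.5·140/10 = 7, y* = 8.75.
Utility at the optimum: U(7, 8.75) = 20.5748.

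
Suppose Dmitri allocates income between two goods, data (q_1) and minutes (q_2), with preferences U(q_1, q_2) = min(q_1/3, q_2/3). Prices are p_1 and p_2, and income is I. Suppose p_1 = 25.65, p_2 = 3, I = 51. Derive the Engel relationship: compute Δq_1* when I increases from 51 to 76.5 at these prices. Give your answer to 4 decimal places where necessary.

Δq_1* = 0.8901

With perfect complements, no substitution: consume in ratio q_1:q_2 = 3:3.
Budget: p_1·q_1 + p_2·q_1 = I, so (3·p_1 + 3·p_2)·q_1 = 3·I.
Demand: q_1*(p_1,p_2,I) = 3·I/(3·p_1 + 3·p_2), q_2* = 3·I/(3·p_1 + 3·p_2).
Here 3·25.65 + 3·3 = 85.95, giving q_1* = 1.7801.
At I' = 76.5: q_1* = 2.6702. Change: 2.6702 − 1.7801 = 0.8901.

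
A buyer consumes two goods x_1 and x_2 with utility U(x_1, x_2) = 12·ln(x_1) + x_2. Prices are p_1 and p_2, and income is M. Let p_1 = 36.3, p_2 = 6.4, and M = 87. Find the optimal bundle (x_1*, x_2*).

x_1* = 2.1157, x_2* = 1.5938

Set MRS = p_1/p_2: (12/x_1)/1 = p_1/p_2.
So x_1*(p_1,p_2) = 12·p_2/p_1, independent of income; and x_2* = (M − 12·p_2)/p_2.
At the given prices: x_1* = 12·6.4/36.3 = 2.1157, and x_2* = 1.5938.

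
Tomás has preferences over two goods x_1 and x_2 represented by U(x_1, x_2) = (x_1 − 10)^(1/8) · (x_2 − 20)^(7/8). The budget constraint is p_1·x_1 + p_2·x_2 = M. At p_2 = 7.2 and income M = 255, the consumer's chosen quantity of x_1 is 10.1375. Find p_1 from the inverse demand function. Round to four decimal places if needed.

p_1 = 10

MRS = (1/7)·(x_2−20)/(x_1−10). Tangency with p_1/p_2 gives x_2−20 = 7·(p_1/p_2)·(x_1−10).
After buying the subsistence bundle (10, 20), a share 0.125 of the remaining income goes to x_1: x_1* = 10 + 0.125·(M − 10p_1 − 20p_2)/p_1.
Set x_1* = 10.1375 in the demand function and solve for p_1: p_1 = 10.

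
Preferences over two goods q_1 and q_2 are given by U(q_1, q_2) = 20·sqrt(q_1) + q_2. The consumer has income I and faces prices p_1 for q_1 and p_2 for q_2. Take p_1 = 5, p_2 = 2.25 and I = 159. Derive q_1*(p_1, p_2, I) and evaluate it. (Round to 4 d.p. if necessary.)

Set MRS = p_1/p_2: 10·q_1^(−1/2) = p_1/p_2.
Solve: √q_1 = 10·p_2/p_1, so q_1*(p_1,p_2) = (10·p_2/p_1)², and q_2* = (I − p_1·q_1*)/p_2.
Plugging in: q_1* = (10·2.25/5)² = 20.25.

q_1* = 20.25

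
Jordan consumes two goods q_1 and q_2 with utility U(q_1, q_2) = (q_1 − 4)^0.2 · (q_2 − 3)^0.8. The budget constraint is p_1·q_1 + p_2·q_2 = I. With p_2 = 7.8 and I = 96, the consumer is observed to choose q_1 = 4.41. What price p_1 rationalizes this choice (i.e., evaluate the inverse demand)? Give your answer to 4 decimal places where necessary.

p_1 = 12

Let q_1' = q_1−4, q_2' = q_2−3. MRS = (1/4)·q_2'/q_1' = p_1/p_2.
After buying the subsistence bundle (4, 3), a share 0.2 of the remaining income goes to q_1: q_1* = 4 + 0.2·(I − 4p_1 − 3p_2)/p_1.
Set q_1* = 4.41 in the demand function and solve for p_1: p_1 = 12.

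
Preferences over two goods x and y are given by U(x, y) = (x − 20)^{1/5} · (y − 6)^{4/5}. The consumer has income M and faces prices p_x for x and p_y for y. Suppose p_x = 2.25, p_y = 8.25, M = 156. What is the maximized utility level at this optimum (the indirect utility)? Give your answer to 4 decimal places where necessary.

This is Cobb-Douglas in (x−20, y−6): tangency gives 0.2·p_y·(y−6) = 0.8·p_x·(x−20).
After buying the subsistence bundle (20, 6), a share 0.2 of the remaining income goes to x: x* = 20 + 0.2·(M − 20p_x − 6p_y)/p_x.
Discretionary income = 156 − 20·2.25 − 6·8.25 = 61.5; x* = 20 + 0.2·61.5/2.25 = 25.4667; y* = 6 + 0.8·61.5/8.25 = 11.9636.
Utility at the optimum: U(25.4667, 11.9636) = 5.8608.

V = 5.8608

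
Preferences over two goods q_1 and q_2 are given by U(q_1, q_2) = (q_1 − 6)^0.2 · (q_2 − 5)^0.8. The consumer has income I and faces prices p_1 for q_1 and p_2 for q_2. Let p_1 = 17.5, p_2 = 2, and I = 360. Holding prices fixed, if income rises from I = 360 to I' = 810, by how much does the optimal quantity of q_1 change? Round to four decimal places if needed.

Δq_1* = 5.1429

MRS = (1/4)·(q_2−5)/(q_1−6). Tangency with p_1/p_2 gives q_2−5 = 4·(p_1/p_2)·(q_1−6).
Substituting into the budget: q_1* = 6 + 0.2·(I − 6·p_1 − 5·p_2)/p_1, and q_2* = 5 + 0.8·(…)/p_2.
Discretionary income = 360 − 6·17.5 − 5·2 = 245; q_1* = 6 + 0.2·245/17.5 = 8.8.
At I' = 810: q_1* = 13.9429. Change: 13.9429 − 8.8 = 5.1429.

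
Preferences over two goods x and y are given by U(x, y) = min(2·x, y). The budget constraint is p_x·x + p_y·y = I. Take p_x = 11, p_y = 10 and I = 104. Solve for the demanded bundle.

Leontief preferences: the optimum is at the kink where x/1 = y/2, i.e. y = 2·x.
Budget: p_x·x + p_y·2·x = I, so (p_x + 2·p_y)·x = I.
Demand: x*(p_x,p_y,I) = I/(p_x + 2·p_y), y* = 2·I/(p_x + 2·p_y).
Here 11 + 2·10 = 31, giving x* = 3.3548 and y* = 6.7097.

x* = 3.3548, y* = 6.7097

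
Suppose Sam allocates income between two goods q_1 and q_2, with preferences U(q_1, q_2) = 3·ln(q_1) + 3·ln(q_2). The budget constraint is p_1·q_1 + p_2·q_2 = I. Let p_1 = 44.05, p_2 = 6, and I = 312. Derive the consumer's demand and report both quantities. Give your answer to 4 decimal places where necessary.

q_1* = 3.5414, q_2* = 26

The MRS is q_2/q_1. Set MRS = p_1/p_2.
So 3·p_2·q_2 = 3·p_1·q_1; combined with the budget, a share 0.5 of income goes to q_1.
Demand: q_1*(p_1,p_2,I) = 0.5·I/p_1 and q_2* = 0.5·I/p_2.
At p_1=44.05, p_2=6, I=312: q_1* = 0.5·312/44.05 = 3.5414, q_2* = 26.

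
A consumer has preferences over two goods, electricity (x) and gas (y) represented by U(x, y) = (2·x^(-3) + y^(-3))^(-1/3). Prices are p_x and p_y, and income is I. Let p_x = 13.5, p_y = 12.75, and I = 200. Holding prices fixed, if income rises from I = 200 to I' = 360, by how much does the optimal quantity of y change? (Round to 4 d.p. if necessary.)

MU_x ∝ 2·x^(-4), MU_y ∝ y^(-4), so MRS = 2·(y/x)^(4) = p_x/p_y.
Solve for the ratio: y/x = [(1/2)·p_x/p_y]^(0.25).
With the ratio pinned down, the budget gives x* = I/(p_x + p_y·(y/x)) and y* = (y/x)·x*.
Numerically y/x = 0.852999, so x* = 200/(13.5 + 12.75·0.852999) = 8.2049 and y* = 0.852999·8.2049 = 6.9988.
At I' = 360: y* = 12.5978. Change: 12.5978 − 6.9988 = 5.599.

Δy* = 5.599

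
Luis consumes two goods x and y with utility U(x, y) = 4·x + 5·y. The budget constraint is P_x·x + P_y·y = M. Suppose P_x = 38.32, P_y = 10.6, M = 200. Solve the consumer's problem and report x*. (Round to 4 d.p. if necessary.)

x* = 0

Linear utility — the consumer picks whichever good has higher MU/price: 4/38.32 = 0.1044 vs 5/10.6 = 0.4717.
y gives more utility per dollar, so spend all income on y: y* = M/P_y, x* = 0.
Numerically: x* = 0, y* = 18.8679.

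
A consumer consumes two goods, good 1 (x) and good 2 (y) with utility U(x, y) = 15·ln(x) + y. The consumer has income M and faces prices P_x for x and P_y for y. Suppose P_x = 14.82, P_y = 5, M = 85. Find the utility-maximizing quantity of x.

x* = 5.0607

MU_x = 15/x, MU_y = 1. Tangency: 15/x = P_x/P_y.
So x*(P_x,P_y) = 15·P_y/P_x, independent of income; and y* = (M − 15·P_y)/P_y.
At the given prices: x* = 15·5/14.82 = 5.0607.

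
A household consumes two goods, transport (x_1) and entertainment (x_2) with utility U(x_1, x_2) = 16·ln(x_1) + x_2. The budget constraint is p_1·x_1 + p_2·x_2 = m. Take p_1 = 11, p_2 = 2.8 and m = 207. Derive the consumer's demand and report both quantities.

MU_x_1 = 16/x_1, MU_x_2 = 1. Tangency: 16/x_1 = p_1/p_2.
So x_1*(p_1,p_2) = 16·p_2/p_1, independent of income; and x_2* = (m − 16·p_2)/p_2.
At the given prices: x_1* = 16·2.8/11 = 4.0727, and x_2* = 57.9286.

x_1* = 4.0727, x_2* = 57.9286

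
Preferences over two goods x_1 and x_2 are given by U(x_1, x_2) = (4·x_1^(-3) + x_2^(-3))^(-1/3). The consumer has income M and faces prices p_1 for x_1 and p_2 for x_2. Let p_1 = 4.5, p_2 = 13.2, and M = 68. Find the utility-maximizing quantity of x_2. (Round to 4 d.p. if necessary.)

x_2* = 3.1586

From the CES first-order condition, 4·(x_2/x_1)^(4) = p_1/p_2.
Solve for the ratio: x_2/x_1 = [(1/4)·p_1/p_2]^(0.25).
Substitute x_2 = (x_2/x_1)·x_1 into the budget: x_1* = M/(p_1 + p_2·(x_2/x_1)).
Numerically x_2/x_1 = 0.540312, so x_1* = 68/(4.5 + 13.2·0.540312) = 5.8459 and x_2* = 0.540312·5.8459 = 3.1586.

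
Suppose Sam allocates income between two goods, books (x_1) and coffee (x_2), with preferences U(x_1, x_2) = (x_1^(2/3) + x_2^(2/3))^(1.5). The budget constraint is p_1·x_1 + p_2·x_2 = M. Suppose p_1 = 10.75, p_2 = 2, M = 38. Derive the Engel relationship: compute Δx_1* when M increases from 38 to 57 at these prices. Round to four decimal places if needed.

Δx_1* = 0.0591

From the CES first-order condition, (x_2/x_1)^(1/3) = p_1/p_2.
Hence x_2/x_1 = (p_1/p_2)^(1/(1/3)), i.e. raised to the 3 power.
With the ratio pinned down, the budget gives x_1* = M/(p_1 + p_2·(x_2/x_1)) and x_2* = (x_2/x_1)·x_1*.
Numerically x_2/x_1 = 155.287109, so x_1* = 38/(10.75 + 2·155.287109) = 0.1183.
At M' = 57: x_1* = 0.1774. Change: 0.1774 − 0.1183 = 0.0591.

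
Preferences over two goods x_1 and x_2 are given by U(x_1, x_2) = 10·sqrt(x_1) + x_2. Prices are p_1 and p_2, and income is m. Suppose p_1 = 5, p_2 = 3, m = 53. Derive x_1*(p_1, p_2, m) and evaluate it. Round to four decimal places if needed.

x_1* = 9

Solve: √x_1 = 5·p_2/p_1, so x_1*(p_1,p_2) = (5·p_2/p_1)², and x_2* = (m − p_1·x_1*)/p_2.
Plugging in: x_1* = (5·3/5)² = 9.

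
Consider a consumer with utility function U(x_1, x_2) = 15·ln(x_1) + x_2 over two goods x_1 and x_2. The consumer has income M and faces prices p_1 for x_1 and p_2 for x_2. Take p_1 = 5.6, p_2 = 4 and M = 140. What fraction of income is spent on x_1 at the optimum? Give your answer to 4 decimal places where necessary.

share on x_1 = 0.4286

MU_x_1 = 15/x_1, MU_x_2 = 1. Tangency: 15/x_1 = p_1/p_2.
So x_1*(p_1,p_2) = 15·p_2/p_1, independent of income; and x_2* = (M − 15·p_2)/p_2.
At the given prices: x_1* = 15·4/5.6 = 10.7143, and x_2* = 20.
Expenditure on x_1: 5.6·10.7143 = 60; share = 0.4286.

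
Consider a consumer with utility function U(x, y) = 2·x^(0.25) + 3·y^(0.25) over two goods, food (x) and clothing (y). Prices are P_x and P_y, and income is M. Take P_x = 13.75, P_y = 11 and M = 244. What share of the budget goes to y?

With the ratio pinned down, the budget gives x* = M/(P_x + P_y·(y/x)) and y* = (y/x)·x*.
Numerically y/x = 2.312074, so x* = 244/(13.75 + 11·2.312074) = 6.2272 and y* = 2.312074·6.2272 = 14.3978.
Expenditure on y: 11·14.3978 = 158.3757; share = 0.6491.

share on y = 0.6491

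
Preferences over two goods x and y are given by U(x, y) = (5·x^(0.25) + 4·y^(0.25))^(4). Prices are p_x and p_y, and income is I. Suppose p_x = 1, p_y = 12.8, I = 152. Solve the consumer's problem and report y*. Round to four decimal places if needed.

Substitute y = (y/x)·x into the budget: x* = I/(p_x + p_y·(y/x)).
Numerically y/x = 0.024803, so x* = 152/(1 + 12.8·0.024803) = 115.3718 and y* = 0.024803·115.3718 = 2.8616.

y* = 2.8616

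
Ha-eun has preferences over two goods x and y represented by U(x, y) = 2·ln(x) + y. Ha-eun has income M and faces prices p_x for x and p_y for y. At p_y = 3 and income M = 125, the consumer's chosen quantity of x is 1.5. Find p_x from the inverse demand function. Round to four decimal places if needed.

p_x = 4

MU_x = 2/x, MU_y = 1. Tangency: 2/x = p_x/p_y.
So x*(p_x,p_y) = 2·p_y/p_x, independent of income; and y* = (M − 2·p_y)/p_y.
Set x* = 1.5 in the demand function and solve for p_x: p_x = 4.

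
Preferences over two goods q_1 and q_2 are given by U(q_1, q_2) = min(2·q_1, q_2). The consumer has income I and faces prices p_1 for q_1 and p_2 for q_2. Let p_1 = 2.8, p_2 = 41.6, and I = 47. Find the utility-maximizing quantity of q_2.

Leontief preferences: the optimum is at the kink where q_1/1 = q_2/2, i.e. q_2 = 2·q_1.
Budget: p_1·q_1 + p_2·2·q_1 = I, so (p_1 + 2·p_2)·q_1 = I.
Demand: q_1*(p_1,p_2,I) = I/(p_1 + 2·p_2), q_2* = 2·I/(p_1 + 2·p_2).
Here 2.8 + 2·41.6 = 86, giving q_2* = 1.093.

q_2* = 1.093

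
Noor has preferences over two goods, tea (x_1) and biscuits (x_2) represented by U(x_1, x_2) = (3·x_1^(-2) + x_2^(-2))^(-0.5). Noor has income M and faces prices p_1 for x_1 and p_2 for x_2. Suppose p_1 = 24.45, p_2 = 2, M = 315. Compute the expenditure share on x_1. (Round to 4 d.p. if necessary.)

share on x_1 = 0.8844

From the CES first-order condition, 3·(x_2/x_1)^(3) = p_1/p_2.
Hence x_2/x_1 = ((1/3)·p_1/p_2)^(1/(3)), i.e. raised to the 1/3 power.
Substitute x_2 = (x_2/x_1)·x_1 into the budget: x_1* = M/(p_1 + p_2·(x_2/x_1)).
Numerically x_2/x_1 = 1.597261, so x_1* = 315/(24.45 + 2·1.597261) = 11.3947 and x_2* = 1.597261·11.3947 = 18.2002.
Expenditure on x_1: 24.45·11.3947 = 278.5995; share = 0.8844.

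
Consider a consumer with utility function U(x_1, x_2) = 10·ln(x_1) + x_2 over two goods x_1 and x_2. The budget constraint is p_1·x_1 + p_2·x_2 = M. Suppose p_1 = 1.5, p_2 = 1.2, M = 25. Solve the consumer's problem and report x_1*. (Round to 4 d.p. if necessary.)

x_1* = 8

Set MRS = p_1/p_2: (10/x_1)/1 = p_1/p_2.
So x_1*(p_1,p_2) = 10·p_2/p_1, independent of income; and x_2* = (M − 10·p_2)/p_2.
At the given prices: x_1* = 10·1.2/1.5 = 8.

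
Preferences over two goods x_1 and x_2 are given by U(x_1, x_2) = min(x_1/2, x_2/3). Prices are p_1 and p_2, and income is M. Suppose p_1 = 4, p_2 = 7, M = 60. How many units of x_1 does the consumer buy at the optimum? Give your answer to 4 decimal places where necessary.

Leontief preferences: the optimum is at the kink where x_1/2 = x_2/3, i.e. x_2 = (3/2)·x_1.
Budget: p_1·x_1 + p_2·(3/2)·x_1 = M, so (2·p_1 + 3·p_2)·x_1 = 2·M.
Demand: x_1*(p_1,p_2,M) = 2·M/(2·p_1 + 3·p_2), x_2* = 3·M/(2·p_1 + 3·p_2).
Here 2·4 + 3·7 = 29, giving x_1* = 4.1379.

x_1* = 4.1379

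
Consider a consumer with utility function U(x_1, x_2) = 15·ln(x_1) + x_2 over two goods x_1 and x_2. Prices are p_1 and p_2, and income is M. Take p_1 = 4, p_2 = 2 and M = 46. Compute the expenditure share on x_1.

share on x_1 = 0.6522

MU_x_1 = 15/x_1, MU_x_2 = 1. Tangency: 15/x_1 = p_1/p_2.
So x_1*(p_1,p_2) = 15·p_2/p_1, independent of income; and x_2* = (M − 15·p_2)/p_2.
At the given prices: x_1* = 15·2/4 = 7.5, and x_2* = 8.
Expenditure on x_1: 4·7.5 = 30; share = 0.6522.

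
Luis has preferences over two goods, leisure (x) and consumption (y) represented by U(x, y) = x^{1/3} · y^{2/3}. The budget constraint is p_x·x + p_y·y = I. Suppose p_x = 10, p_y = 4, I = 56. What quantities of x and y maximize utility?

x* = 1.8667, y* = 9.3333

Tangency: MRS = (1/2)·y/x = p_x/p_y.
So 1/3·p_y·y = 2/3·p_x·x; combined with the budget, a share 1/3 of income goes to x.
Demand: x*(p_x,p_y,I) = 1/3·I/p_x and y* = 2/3·I/p_y.
At p_x=10, p_y=4, I=56: x* = 1/3·56/10 = 1.8667, y* = 9.3333.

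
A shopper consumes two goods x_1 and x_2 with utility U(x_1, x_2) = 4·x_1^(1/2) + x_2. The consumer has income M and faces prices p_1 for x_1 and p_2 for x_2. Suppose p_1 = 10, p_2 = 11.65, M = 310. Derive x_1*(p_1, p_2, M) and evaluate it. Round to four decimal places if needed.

Utility is quasi-linear in x_2; the FOC for x_1 is 2/√x_1 = p_1/p_2.
Thus x_1* = (2·p_2/p_1)² — independent of M — with the rest of income spent on x_2.
Plugging in: x_1* = (2·11.65/10)² = 5.4289.

x_1* = 5.4289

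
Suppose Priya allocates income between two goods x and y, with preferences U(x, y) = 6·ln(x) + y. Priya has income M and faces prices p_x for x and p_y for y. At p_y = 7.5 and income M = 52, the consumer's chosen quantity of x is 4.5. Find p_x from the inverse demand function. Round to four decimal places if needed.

p_x = 10

Set MRS = p_x/p_y: (6/x)/1 = p_x/p_y.
So x*(p_x,p_y) = 6·p_y/p_x, independent of income; and y* = (M − 6·p_y)/p_y.
Set x* = 4.5 in the demand function and solve for p_x: p_x = 10.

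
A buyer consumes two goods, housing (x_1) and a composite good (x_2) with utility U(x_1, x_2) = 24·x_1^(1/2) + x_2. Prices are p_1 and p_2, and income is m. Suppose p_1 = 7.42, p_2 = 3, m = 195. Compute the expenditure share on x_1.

Utility is quasi-linear in x_2; the FOC for x_1 is 12/√x_1 = p_1/p_2.
Thus x_1* = (12·p_2/p_1)² — independent of m — with the rest of income spent on x_2.
Plugging in: x_1* = (12·3/7.42)² = 23.5395, x_2* = 6.779.
Expenditure on x_1: 7.42·23.5395 = 174.6631; share = 0.8957.

share on x_1 = 0.8957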